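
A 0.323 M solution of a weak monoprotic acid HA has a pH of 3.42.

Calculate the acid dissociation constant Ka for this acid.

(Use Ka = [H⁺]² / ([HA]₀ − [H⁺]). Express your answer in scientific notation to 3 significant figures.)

[H⁺] = 10^(−pH) = 10^(−3.42) = 3.802e-04 M. For HA ⇌ H⁺ + A⁻, Ka = [H⁺][A⁻]/[HA] = [H⁺]² / ([HA]₀ − [H⁺]) = (3.802e-04)² / (0.323 − 3.802e-04) = 4.48e-07.

K_a = 4.48e-07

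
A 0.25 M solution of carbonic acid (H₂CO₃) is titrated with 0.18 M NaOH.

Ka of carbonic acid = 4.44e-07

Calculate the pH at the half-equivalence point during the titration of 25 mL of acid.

At half-equivalence [HA] = [A⁻], so Henderson-Hasselbalch gives pH = pKa = -log(4.44e-07) = 6.35.

pH = pKa = 6.35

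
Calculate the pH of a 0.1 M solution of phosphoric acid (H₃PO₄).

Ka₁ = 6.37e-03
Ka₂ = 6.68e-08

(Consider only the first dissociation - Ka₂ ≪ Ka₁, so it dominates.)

First dissociation dominates. From Ka₁ = [H⁺][HA⁻]/[H₂A], x² + Ka₁·x − Ka₁·C = 0 with C = 0.1 M and Ka₁ = 6.37e-03. Solving: [H⁺] = (−Ka₁ + √(Ka₁² + 4·Ka₁·C)) / 2 = 2.2254e-02 M. pH = -log(2.2254e-02) = 1.65.

pH = 1.65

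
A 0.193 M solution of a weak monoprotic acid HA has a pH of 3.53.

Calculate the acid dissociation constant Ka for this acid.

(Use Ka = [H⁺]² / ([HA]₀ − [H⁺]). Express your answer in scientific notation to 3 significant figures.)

[H⁺] = 10^(−pH) = 10^(−3.53) = 2.951e-04 M. For HA ⇌ H⁺ + A⁻, Ka = [H⁺][A⁻]/[HA] = [H⁺]² / ([HA]₀ − [H⁺]) = (2.951e-04)² / (0.193 − 2.951e-04) = 4.52e-07.

K_a = 4.52e-07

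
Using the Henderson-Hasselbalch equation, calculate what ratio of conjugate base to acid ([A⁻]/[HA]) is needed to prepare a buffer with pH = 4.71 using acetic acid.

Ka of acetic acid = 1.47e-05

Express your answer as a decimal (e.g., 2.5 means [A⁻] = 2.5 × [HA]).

pKa = -log(1.47e-05) = 4.8327. pH = pKa + log([A⁻]/[HA]), so log([A⁻]/[HA]) = pH − pKa = 4.71 − 4.8327 = -0.1227. [A⁻]/[HA] = 10^(-0.1227) = 0.754

[A⁻]/[HA] = 0.754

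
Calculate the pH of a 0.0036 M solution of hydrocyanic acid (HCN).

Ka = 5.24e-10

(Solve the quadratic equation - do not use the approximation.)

x² + Ka×x - Ka×C = 0. Using quadratic formula: [H⁺] = 1.3732e-06

pH = 5.86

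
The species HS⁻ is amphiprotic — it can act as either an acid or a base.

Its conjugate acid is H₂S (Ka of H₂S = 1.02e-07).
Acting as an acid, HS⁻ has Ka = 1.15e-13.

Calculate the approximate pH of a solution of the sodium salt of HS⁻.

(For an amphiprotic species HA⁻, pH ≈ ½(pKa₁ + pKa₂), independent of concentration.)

pKa₁ = -log(1.02e-07) = 6.99; pKa₂ = -log(1.15e-13) = 12.94. For an amphiprotic species, pH ≈ ½(pKa₁ + pKa₂) = ½(6.99 + 12.94) = 9.97.

pH = 9.97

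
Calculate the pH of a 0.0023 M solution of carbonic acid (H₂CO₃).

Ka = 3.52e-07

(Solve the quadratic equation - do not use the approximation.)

x² + Ka×x - Ka×C = 0. Using quadratic formula: [H⁺] = 2.8278e-05

pH = 4.55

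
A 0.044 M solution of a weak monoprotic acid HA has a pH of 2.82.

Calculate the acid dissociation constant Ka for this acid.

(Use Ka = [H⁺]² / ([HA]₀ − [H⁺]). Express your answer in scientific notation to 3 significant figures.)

[H⁺] = 10^(−pH) = 10^(−2.82) = 1.514e-03 M. For HA ⇌ H⁺ + A⁻, Ka = [H⁺][A⁻]/[HA] = [H⁺]² / ([HA]₀ − [H⁺]) = (1.514e-03)² / (0.044 − 1.514e-03) = 5.39e-05.

K_a = 5.39e-05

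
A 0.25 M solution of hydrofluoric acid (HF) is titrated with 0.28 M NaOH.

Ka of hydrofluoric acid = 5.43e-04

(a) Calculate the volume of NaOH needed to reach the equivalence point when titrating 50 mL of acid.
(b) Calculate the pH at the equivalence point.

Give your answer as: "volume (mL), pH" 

moles acid = 0.25 × 50/1000 = 0.0125 mol; V_base = moles/0.28 × 1000 = 44.6 mL. At equivalence only the conjugate base is present: [A⁻] = 0.0125/0.095 = 1.3208e-01 M. Kb = Kw/Ka = 1.84e-11; [OH⁻] = √(Kb × [A⁻]) = 1.5596e-06; pOH = 5.81; pH = 14 - pOH = 8.19.

V = 44.6 mL, pH = 8.19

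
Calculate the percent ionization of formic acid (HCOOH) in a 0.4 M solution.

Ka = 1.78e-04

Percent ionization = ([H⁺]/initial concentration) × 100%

Using Ka equilibrium: x² + Ka×x - Ka×C = 0. Solving: [H⁺] = 8.3495e-03. Percent = (8.3495e-03/0.4) × 100

Percent ionization = 2.09%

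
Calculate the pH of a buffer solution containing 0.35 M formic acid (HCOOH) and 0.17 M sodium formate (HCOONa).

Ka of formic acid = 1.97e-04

pKa = -log(1.97e-04) = 3.71. pH = pKa + log([A⁻]/[HA]) = 3.71 + log(0.17/0.35)

pH = 3.39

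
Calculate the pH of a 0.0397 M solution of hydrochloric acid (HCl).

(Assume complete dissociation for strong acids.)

[H⁺] = 0.0397 M for strong acid. pH = -log[H⁺] = -log(0.0397)

pH = 1.40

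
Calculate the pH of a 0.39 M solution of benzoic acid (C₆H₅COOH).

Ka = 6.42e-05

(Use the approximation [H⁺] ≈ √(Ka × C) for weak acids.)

[H⁺] = √(Ka × C) = √(6.42e-05 × 0.39) = 5.0038e-03. pH = -log(5.0038e-03)

pH = 2.30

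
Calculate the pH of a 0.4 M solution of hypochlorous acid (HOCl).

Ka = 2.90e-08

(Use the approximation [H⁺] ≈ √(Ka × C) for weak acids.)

[H⁺] = √(Ka × C) = √(2.90e-08 × 0.4) = 1.0770e-04. pH = -log(1.0770e-04)

pH = 3.97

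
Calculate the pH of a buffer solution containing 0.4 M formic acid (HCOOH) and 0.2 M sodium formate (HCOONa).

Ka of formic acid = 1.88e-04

pKa = -log(1.88e-04) = 3.73. pH = pKa + log([A⁻]/[HA]) = 3.73 + log(0.2/0.4)

pH = 3.42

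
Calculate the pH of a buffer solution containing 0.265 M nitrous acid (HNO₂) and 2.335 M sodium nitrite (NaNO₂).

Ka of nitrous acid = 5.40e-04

pKa = -log(5.40e-04) = 3.27. pH = pKa + log([A⁻]/[HA]) = 3.27 + log(2.335/0.265)

pH = 4.21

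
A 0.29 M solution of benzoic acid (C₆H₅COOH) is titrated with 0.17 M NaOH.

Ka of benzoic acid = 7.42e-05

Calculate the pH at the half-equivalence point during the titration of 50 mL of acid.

At half-equivalence [HA] = [A⁻], so Henderson-Hasselbalch gives pH = pKa = -log(7.42e-05) = 4.13.

pH = pKa = 4.13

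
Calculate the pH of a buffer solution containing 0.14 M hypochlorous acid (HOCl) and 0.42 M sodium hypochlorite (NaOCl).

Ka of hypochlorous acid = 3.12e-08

pKa = -log(3.12e-08) = 7.51. pH = pKa + log([A⁻]/[HA]) = 7.51 + log(0.42/0.14)

pH = 7.98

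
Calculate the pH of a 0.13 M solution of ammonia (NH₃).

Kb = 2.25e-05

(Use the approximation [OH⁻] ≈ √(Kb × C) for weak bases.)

[OH⁻] = √(Kb × C) = √(2.25e-05 × 0.13) = 1.7103e-03. pOH = 2.77, pH = 14 - pOH

pH = 11.23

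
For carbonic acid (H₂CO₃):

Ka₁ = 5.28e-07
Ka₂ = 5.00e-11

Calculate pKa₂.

pKa₂ = -log(Ka₂) = -log(5.00e-11) = 10.30.

pK_{a2} = 10.30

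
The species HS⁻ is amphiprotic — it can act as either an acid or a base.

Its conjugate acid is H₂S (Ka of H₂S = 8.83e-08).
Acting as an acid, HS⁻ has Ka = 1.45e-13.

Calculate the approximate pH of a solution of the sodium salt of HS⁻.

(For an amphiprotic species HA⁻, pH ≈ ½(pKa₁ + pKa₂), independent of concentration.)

pKa₁ = -log(8.83e-08) = 7.05; pKa₂ = -log(1.45e-13) = 12.84. For an amphiprotic species, pH ≈ ½(pKa₁ + pKa₂) = ½(7.05 + 12.84) = 9.95.

pH = 9.95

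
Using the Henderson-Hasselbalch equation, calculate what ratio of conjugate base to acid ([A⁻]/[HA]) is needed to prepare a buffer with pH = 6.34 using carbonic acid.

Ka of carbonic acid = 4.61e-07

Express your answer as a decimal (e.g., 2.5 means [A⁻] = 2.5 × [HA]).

pKa = -log(4.61e-07) = 6.3363. pH = pKa + log([A⁻]/[HA]), so log([A⁻]/[HA]) = pH − pKa = 6.34 − 6.3363 = 0.0037. [A⁻]/[HA] = 10^(0.0037) = 1.01

[A⁻]/[HA] = 1.01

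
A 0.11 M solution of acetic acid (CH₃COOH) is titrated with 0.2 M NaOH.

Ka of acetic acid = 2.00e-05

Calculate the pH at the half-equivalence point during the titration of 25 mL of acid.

At half-equivalence [HA] = [A⁻], so Henderson-Hasselbalch gives pH = pKa = -log(2.00e-05) = 4.70.

pH = pKa = 4.70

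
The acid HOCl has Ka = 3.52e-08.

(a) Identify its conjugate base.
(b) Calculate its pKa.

(a) The conjugate base is formed by removing one H⁺ from HOCl, giving OCl⁻. (b) pKa = -log(Ka) = -log(3.52e-08) = 7.45.

Conjugate base: OCl⁻; pK_a = 7.45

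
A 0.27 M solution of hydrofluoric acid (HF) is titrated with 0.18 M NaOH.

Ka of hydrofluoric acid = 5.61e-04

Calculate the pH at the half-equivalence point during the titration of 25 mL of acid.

At half-equivalence [HA] = [A⁻], so Henderson-Hasselbalch gives pH = pKa = -log(5.61e-04) = 3.25.

pH = pKa = 3.25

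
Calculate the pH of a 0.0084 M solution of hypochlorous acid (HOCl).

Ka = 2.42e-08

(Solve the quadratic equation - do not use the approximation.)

x² + Ka×x - Ka×C = 0. Using quadratic formula: [H⁺] = 1.4246e-05

pH = 4.85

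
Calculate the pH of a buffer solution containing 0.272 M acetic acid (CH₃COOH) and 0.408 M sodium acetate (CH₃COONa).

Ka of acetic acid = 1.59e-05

pKa = -log(1.59e-05) = 4.80. pH = pKa + log([A⁻]/[HA]) = 4.80 + log(0.408/0.272)

pH = 4.97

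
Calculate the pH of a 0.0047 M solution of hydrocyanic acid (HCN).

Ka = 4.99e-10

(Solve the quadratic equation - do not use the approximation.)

x² + Ka×x - Ka×C = 0. Using quadratic formula: [H⁺] = 1.5312e-06

pH = 5.81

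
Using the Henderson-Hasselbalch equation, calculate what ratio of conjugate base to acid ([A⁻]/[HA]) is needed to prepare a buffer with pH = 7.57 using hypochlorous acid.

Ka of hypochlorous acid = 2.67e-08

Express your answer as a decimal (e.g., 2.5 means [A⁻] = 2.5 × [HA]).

pKa = -log(2.67e-08) = 7.5735. pH = pKa + log([A⁻]/[HA]), so log([A⁻]/[HA]) = pH − pKa = 7.57 − 7.5735 = -0.0035. [A⁻]/[HA] = 10^(-0.0035) = 0.992

[A⁻]/[HA] = 0.992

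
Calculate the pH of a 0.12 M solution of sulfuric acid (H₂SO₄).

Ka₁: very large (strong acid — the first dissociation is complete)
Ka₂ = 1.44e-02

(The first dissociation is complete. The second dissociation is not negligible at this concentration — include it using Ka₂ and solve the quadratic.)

First dissociation is complete: [H⁺]₀ = [HSO₄⁻]₀ = C = 0.12 M. Second dissociation HSO₄⁻ ⇌ H⁺ + SO₄²⁻: let x = [SO₄²⁻]. Ka₂ = (C + x)·x / (C − x) = 1.44e-02 → x² + (C + Ka₂)·x − Ka₂·C = 0 → x² + 0.13440·x − 1.728e-03 = 0. x = (−0.13440 + √(0.13440² + 4 × 1.728e-03)) / 2 = 1.1818e-02 M. [H⁺] = C + x = 0.12 + 1.1818e-02 = 1.3182e-01 M. pH = -log(1.3182e-01) = 0.88.

pH = 0.88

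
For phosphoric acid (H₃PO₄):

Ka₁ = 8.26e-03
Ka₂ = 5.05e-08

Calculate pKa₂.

pKa₂ = -log(Ka₂) = -log(5.05e-08) = 7.30.

pK_{a2} = 7.30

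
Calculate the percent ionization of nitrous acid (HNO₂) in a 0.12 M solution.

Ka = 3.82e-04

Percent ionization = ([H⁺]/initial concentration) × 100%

Using Ka equilibrium: x² + Ka×x - Ka×C = 0. Solving: [H⁺] = 6.5822e-03. Percent = (6.5822e-03/0.12) × 100

Percent ionization = 5.49%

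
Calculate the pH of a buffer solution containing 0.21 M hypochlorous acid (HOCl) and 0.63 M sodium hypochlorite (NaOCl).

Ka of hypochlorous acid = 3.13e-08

pKa = -log(3.13e-08) = 7.50. pH = pKa + log([A⁻]/[HA]) = 7.50 + log(0.63/0.21)

pH = 7.98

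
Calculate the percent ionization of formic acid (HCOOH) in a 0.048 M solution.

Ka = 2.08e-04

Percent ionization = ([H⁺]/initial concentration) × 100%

Using Ka equilibrium: x² + Ka×x - Ka×C = 0. Solving: [H⁺] = 3.0575e-03. Percent = (3.0575e-03/0.048) × 100

Percent ionization = 6.37%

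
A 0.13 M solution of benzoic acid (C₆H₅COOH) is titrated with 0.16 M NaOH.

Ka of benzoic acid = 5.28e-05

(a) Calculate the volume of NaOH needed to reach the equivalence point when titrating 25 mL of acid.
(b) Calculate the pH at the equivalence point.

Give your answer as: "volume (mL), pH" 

moles acid = 0.13 × 25/1000 = 0.00325 mol; V_base = moles/0.16 × 1000 = 20.3 mL. At equivalence only the conjugate base is present: [A⁻] = 0.00325/0.045 = 7.1724e-02 M. Kb = Kw/Ka = 1.89e-10; [OH⁻] = √(Kb × [A⁻]) = 3.6857e-06; pOH = 5.43; pH = 14 - pOH = 8.57.

V = 20.3 mL, pH = 8.57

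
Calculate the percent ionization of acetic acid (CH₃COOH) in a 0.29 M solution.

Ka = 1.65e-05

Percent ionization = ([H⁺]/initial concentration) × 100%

Using Ka equilibrium: x² + Ka×x - Ka×C = 0. Solving: [H⁺] = 2.1792e-03. Percent = (2.1792e-03/0.29) × 100

Percent ionization = 0.751%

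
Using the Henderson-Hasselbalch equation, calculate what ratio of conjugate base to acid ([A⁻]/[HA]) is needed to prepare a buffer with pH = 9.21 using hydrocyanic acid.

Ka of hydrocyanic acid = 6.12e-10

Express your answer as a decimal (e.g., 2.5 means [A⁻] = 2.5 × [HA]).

pKa = -log(6.12e-10) = 9.2132. pH = pKa + log([A⁻]/[HA]), so log([A⁻]/[HA]) = pH − pKa = 9.21 − 9.2132 = -0.0032. [A⁻]/[HA] = 10^(-0.0032) = 0.993

[A⁻]/[HA] = 0.993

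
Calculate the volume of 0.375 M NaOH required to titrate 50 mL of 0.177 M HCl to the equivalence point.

At equivalence: moles acid = moles base. moles HCl = 0.177 × 50/1000 = 0.00885 mol. V_base = moles / 0.375 × 1000 = 23.6 mL.

V_{base} = 23.6 mL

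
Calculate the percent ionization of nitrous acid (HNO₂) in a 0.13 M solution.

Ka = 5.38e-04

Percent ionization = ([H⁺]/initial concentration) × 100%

Using Ka equilibrium: x² + Ka×x - Ka×C = 0. Solving: [H⁺] = 8.0983e-03. Percent = (8.0983e-03/0.13) × 100

Percent ionization = 6.23%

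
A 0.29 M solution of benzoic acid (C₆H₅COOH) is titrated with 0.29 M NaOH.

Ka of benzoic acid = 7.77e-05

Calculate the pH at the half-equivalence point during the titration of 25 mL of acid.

At half-equivalence [HA] = [A⁻], so Henderson-Hasselbalch gives pH = pKa = -log(7.77e-05) = 4.11.

pH = pKa = 4.11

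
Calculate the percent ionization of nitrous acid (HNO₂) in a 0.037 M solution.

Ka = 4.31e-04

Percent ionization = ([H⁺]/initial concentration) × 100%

Using Ka equilibrium: x² + Ka×x - Ka×C = 0. Solving: [H⁺] = 3.7837e-03. Percent = (3.7837e-03/0.037) × 100

Percent ionization = 10.2%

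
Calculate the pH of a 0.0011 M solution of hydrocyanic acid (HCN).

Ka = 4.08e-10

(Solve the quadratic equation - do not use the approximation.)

x² + Ka×x - Ka×C = 0. Using quadratic formula: [H⁺] = 6.6972e-07

pH = 6.17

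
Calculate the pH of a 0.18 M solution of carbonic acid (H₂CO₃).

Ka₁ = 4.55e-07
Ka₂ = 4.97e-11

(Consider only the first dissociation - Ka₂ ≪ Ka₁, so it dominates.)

First dissociation dominates. From Ka₁ = [H⁺][HA⁻]/[H₂A], x² + Ka₁·x − Ka₁·C = 0 with C = 0.18 M and Ka₁ = 4.55e-07. Solving: [H⁺] = (−Ka₁ + √(Ka₁² + 4·Ka₁·C)) / 2 = 2.8595e-04 M. pH = -log(2.8595e-04) = 3.54.

pH = 3.54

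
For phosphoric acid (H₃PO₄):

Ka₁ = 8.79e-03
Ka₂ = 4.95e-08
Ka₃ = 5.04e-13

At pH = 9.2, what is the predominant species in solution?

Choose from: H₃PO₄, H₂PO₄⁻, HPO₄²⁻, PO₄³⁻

pKa₁ = 2.06, pKa₂ = 7.31, pKa₃ = 12.30. For a polyprotic acid the predominant species crosses at each pKa: below pKa_n the protonated form dominates, above it the deprotonated form does. At pH = 9.2, the predominant species is HPO₄²⁻.

HPO₄²⁻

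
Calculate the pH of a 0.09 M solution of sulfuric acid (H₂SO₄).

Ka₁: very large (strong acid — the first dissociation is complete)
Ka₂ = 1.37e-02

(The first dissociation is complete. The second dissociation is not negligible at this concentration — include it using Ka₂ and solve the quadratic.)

First dissociation is complete: [H⁺]₀ = [HSO₄⁻]₀ = C = 0.09 M. Second dissociation HSO₄⁻ ⇌ H⁺ + SO₄²⁻: let x = [SO₄²⁻]. Ka₂ = (C + x)·x / (C − x) = 1.37e-02 → x² + (C + Ka₂)·x − Ka₂·C = 0 → x² + 0.10370·x − 1.233e-03 = 0. x = (−0.10370 + √(0.10370² + 4 × 1.233e-03)) / 2 = 1.0771e-02 M. [H⁺] = C + x = 0.09 + 1.0771e-02 = 1.0077e-01 M. pH = -log(1.0077e-01) = 1.00.

pH = 1.00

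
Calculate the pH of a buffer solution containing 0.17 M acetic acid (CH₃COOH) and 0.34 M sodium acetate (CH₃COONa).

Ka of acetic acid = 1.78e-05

pKa = -log(1.78e-05) = 4.75. pH = pKa + log([A⁻]/[HA]) = 4.75 + log(0.34/0.17)

pH = 5.05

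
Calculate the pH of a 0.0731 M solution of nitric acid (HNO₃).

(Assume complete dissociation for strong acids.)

[H⁺] = 0.0731 M for strong acid. pH = -log[H⁺] = -log(0.0731)

pH = 1.14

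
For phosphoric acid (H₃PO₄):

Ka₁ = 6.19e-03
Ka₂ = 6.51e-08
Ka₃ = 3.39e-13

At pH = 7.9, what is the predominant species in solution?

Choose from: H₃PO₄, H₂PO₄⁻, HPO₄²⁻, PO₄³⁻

pKa₁ = 2.21, pKa₂ = 7.19, pKa₃ = 12.47. For a polyprotic acid the predominant species crosses at each pKa: below pKa_n the protonated form dominates, above it the deprotonated form does. At pH = 7.9, the predominant species is HPO₄²⁻.

HPO₄²⁻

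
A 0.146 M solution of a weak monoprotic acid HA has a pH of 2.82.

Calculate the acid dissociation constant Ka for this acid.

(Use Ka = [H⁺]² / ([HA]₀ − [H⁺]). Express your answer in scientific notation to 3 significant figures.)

[H⁺] = 10^(−pH) = 10^(−2.82) = 1.514e-03 M. For HA ⇌ H⁺ + A⁻, Ka = [H⁺][A⁻]/[HA] = [H⁺]² / ([HA]₀ − [H⁺]) = (1.514e-03)² / (0.146 − 1.514e-03) = 1.59e-05.

K_a = 1.59e-05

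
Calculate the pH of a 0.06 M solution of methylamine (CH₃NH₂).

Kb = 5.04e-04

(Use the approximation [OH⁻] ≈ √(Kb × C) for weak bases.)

[OH⁻] = √(Kb × C) = √(5.04e-04 × 0.06) = 5.4991e-03. pOH = 2.26, pH = 14 - pOH

pH = 11.74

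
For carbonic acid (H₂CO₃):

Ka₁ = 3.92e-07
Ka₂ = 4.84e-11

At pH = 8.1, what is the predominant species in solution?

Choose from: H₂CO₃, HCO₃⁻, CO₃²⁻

pKa₁ = 6.41, pKa₂ = 10.32. For a polyprotic acid the predominant species crosses at each pKa: below pKa_n the protonated form dominates, above it the deprotonated form does. At pH = 8.1, the predominant species is HCO₃⁻.

HCO₃⁻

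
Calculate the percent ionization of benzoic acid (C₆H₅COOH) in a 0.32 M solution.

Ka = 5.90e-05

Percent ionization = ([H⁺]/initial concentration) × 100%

Using Ka equilibrium: x² + Ka×x - Ka×C = 0. Solving: [H⁺] = 4.3157e-03. Percent = (4.3157e-03/0.32) × 100

Percent ionization = 1.35%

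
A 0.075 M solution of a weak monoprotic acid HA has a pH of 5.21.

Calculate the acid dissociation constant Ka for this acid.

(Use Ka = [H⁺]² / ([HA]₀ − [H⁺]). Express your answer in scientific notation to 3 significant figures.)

[H⁺] = 10^(−pH) = 10^(−5.21) = 6.166e-06 M. For HA ⇌ H⁺ + A⁻, Ka = [H⁺][A⁻]/[HA] = [H⁺]² / ([HA]₀ − [H⁺]) = (6.166e-06)² / (0.075 − 6.166e-06) = 5.07e-10.

K_a = 5.07e-10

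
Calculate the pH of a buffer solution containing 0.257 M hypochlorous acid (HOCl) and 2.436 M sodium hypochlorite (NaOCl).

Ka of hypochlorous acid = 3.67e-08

pKa = -log(3.67e-08) = 7.44. pH = pKa + log([A⁻]/[HA]) = 7.44 + log(2.436/0.257)

pH = 8.41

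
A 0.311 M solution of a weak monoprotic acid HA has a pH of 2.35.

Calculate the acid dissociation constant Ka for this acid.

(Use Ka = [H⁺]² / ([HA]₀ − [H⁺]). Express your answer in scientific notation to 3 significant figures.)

[H⁺] = 10^(−pH) = 10^(−2.35) = 4.467e-03 M. For HA ⇌ H⁺ + A⁻, Ka = [H⁺][A⁻]/[HA] = [H⁺]² / ([HA]₀ − [H⁺]) = (4.467e-03)² / (0.311 − 4.467e-03) = 6.51e-05.

K_a = 6.51e-05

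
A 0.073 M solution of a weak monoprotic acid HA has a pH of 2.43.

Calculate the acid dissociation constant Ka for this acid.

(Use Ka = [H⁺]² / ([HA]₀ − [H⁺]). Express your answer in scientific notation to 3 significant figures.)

[H⁺] = 10^(−pH) = 10^(−2.43) = 3.715e-03 M. For HA ⇌ H⁺ + A⁻, Ka = [H⁺][A⁻]/[HA] = [H⁺]² / ([HA]₀ − [H⁺]) = (3.715e-03)² / (0.073 − 3.715e-03) = 1.99e-04.

K_a = 1.99e-04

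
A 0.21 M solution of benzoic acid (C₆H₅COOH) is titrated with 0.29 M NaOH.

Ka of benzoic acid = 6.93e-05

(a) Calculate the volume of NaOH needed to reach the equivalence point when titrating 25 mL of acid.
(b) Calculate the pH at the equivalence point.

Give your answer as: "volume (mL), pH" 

moles acid = 0.21 × 25/1000 = 0.00525 mol; V_base = moles/0.29 × 1000 = 18.1 mL. At equivalence only the conjugate base is present: [A⁻] = 0.00525/0.043 = 1.2180e-01 M. Kb = Kw/Ka = 1.44e-10; [OH⁻] = √(Kb × [A⁻]) = 4.1923e-06; pOH = 5.38; pH = 14 - pOH = 8.62.

V = 18.1 mL, pH = 8.62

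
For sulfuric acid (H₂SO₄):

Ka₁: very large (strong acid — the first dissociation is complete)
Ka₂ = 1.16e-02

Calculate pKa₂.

pKa₂ = -log(Ka₂) = -log(1.16e-02) = 1.94.

pK_{a2} = 1.94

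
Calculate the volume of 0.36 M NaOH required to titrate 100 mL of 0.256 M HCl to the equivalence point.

At equivalence: moles acid = moles base. moles HCl = 0.256 × 100/1000 = 0.0256 mol. V_base = moles / 0.36 × 1000 = 71.1 mL.

V_{base} = 71.1 mL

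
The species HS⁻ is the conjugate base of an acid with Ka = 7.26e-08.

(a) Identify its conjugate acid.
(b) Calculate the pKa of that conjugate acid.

(a) The conjugate acid is formed by adding one H⁺ to HS⁻, giving H₂S. (b) pKa = -log(Ka) = -log(7.26e-08) = 7.14.

Conjugate acid: H₂S; pK_a = 7.14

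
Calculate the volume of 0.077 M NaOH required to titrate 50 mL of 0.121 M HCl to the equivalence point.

At equivalence: moles acid = moles base. moles HCl = 0.121 × 50/1000 = 0.00605 mol. V_base = moles / 0.077 × 1000 = 78.6 mL.

V_{base} = 78.6 mL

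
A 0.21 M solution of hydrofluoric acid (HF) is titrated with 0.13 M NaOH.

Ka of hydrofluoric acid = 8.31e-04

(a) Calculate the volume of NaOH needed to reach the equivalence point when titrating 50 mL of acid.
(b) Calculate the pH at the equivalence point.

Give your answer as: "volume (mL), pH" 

moles acid = 0.21 × 50/1000 = 0.0105 mol; V_base = moles/0.13 × 1000 = 80.8 mL. At equivalence only the conjugate base is present: [A⁻] = 0.0105/0.131 = 8.0294e-02 M. Kb = Kw/Ka = 1.20e-11; [OH⁻] = √(Kb × [A⁻]) = 9.8297e-07; pOH = 6.01; pH = 14 - pOH = 7.99.

V = 80.8 mL, pH = 7.99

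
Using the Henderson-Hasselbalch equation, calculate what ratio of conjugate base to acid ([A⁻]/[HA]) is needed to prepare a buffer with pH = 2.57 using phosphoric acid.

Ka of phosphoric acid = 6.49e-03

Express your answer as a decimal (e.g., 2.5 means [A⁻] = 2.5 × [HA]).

pKa = -log(6.49e-03) = 2.1878. pH = pKa + log([A⁻]/[HA]), so log([A⁻]/[HA]) = pH − pKa = 2.57 − 2.1878 = 0.3822. [A⁻]/[HA] = 10^(0.3822) = 2.41

[A⁻]/[HA] = 2.41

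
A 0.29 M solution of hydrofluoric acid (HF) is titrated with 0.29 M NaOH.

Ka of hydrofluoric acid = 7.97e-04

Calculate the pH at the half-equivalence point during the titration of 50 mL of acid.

At half-equivalence [HA] = [A⁻], so Henderson-Hasselbalch gives pH = pKa = -log(7.97e-04) = 3.10.

pH = pKa = 3.10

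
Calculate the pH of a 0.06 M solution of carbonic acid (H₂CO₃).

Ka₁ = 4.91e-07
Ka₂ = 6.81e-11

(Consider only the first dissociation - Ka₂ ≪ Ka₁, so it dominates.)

First dissociation dominates. From Ka₁ = [H⁺][HA⁻]/[H₂A], x² + Ka₁·x − Ka₁·C = 0 with C = 0.06 M and Ka₁ = 4.91e-07. Solving: [H⁺] = (−Ka₁ + √(Ka₁² + 4·Ka₁·C)) / 2 = 1.7139e-04 M. pH = -log(1.7139e-04) = 3.77.

pH = 3.77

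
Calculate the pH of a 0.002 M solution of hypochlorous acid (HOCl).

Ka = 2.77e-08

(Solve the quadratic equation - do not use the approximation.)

x² + Ka×x - Ka×C = 0. Using quadratic formula: [H⁺] = 7.4293e-06

pH = 5.13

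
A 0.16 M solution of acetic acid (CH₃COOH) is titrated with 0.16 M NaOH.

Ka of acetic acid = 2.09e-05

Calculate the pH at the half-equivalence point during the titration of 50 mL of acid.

At half-equivalence [HA] = [A⁻], so Henderson-Hasselbalch gives pH = pKa = -log(2.09e-05) = 4.68.

pH = pKa = 4.68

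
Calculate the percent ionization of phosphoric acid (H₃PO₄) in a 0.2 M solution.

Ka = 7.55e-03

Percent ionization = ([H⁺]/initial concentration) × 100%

Using Ka equilibrium: x² + Ka×x - Ka×C = 0. Solving: [H⁺] = 3.5267e-02. Percent = (3.5267e-02/0.2) × 100

Percent ionization = 17.6%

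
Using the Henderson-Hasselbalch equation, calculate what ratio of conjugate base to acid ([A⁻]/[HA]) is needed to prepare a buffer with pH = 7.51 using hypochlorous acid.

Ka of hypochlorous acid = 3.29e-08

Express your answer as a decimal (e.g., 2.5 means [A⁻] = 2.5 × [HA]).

pKa = -log(3.29e-08) = 7.4828. pH = pKa + log([A⁻]/[HA]), so log([A⁻]/[HA]) = pH − pKa = 7.51 − 7.4828 = 0.0272. [A⁻]/[HA] = 10^(0.0272) = 1.06

[A⁻]/[HA] = 1.06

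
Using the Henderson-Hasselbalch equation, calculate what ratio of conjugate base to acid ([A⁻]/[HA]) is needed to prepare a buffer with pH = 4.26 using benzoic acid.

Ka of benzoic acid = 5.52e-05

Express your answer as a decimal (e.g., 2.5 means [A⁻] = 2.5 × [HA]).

pKa = -log(5.52e-05) = 4.2581. pH = pKa + log([A⁻]/[HA]), so log([A⁻]/[HA]) = pH − pKa = 4.26 − 4.2581 = 0.0019. [A⁻]/[HA] = 10^(0.0019) = 1.00

[A⁻]/[HA] = 1.00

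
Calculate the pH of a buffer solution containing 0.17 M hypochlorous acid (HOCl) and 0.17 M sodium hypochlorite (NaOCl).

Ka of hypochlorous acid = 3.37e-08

pKa = -log(3.37e-08) = 7.47. pH = pKa + log([A⁻]/[HA]) = 7.47 + log(0.17/0.17)

pH = 7.47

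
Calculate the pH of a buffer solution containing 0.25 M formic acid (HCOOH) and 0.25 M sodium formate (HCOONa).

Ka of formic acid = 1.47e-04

pKa = -log(1.47e-04) = 3.83. pH = pKa + log([A⁻]/[HA]) = 3.83 + log(0.25/0.25)

pH = 3.83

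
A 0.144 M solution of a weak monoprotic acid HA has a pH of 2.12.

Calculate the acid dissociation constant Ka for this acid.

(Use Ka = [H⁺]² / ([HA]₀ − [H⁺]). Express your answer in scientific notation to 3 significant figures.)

[H⁺] = 10^(−pH) = 10^(−2.12) = 7.586e-03 M. For HA ⇌ H⁺ + A⁻, Ka = [H⁺][A⁻]/[HA] = [H⁺]² / ([HA]₀ − [H⁺]) = (7.586e-03)² / (0.144 − 7.586e-03) = 4.22e-04.

K_a = 4.22e-04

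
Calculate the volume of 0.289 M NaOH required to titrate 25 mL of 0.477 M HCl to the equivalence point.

At equivalence: moles acid = moles base. moles HCl = 0.477 × 25/1000 = 0.01192 mol. V_base = moles / 0.289 × 1000 = 41.3 mL.

V_{base} = 41.3 mL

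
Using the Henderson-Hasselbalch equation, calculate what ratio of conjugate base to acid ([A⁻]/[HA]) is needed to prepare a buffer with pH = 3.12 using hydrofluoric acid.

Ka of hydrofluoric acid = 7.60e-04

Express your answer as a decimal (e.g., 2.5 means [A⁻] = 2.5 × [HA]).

pKa = -log(7.60e-04) = 3.1192. pH = pKa + log([A⁻]/[HA]), so log([A⁻]/[HA]) = pH − pKa = 3.12 − 3.1192 = 0.0008. [A⁻]/[HA] = 10^(0.0008) = 1.00

[A⁻]/[HA] = 1.00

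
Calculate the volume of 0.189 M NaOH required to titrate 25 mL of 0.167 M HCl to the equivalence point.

At equivalence: moles acid = moles base. moles HCl = 0.167 × 25/1000 = 0.004175 mol. V_base = moles / 0.189 × 1000 = 22.1 mL.

V_{base} = 22.1 mL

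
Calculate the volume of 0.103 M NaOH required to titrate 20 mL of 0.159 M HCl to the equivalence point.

At equivalence: moles acid = moles base. moles HCl = 0.159 × 20/1000 = 0.00318 mol. V_base = moles / 0.103 × 1000 = 30.9 mL.

V_{base} = 30.9 mL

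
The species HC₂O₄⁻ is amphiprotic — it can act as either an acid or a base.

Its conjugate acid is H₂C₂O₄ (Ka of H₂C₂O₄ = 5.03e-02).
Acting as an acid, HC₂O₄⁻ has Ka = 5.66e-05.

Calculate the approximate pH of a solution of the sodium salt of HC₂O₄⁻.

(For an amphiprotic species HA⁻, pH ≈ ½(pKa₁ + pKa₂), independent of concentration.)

pKa₁ = -log(5.03e-02) = 1.30; pKa₂ = -log(5.66e-05) = 4.25. For an amphiprotic species, pH ≈ ½(pKa₁ + pKa₂) = ½(1.30 + 4.25) = 2.77.

pH = 2.77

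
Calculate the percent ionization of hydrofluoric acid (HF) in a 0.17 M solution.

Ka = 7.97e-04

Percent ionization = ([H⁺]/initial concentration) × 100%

Using Ka equilibrium: x² + Ka×x - Ka×C = 0. Solving: [H⁺] = 1.1248e-02. Percent = (1.1248e-02/0.17) × 100

Percent ionization = 6.62%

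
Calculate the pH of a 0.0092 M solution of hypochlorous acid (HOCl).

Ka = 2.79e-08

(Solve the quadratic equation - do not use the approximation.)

x² + Ka×x - Ka×C = 0. Using quadratic formula: [H⁺] = 1.6007e-05

pH = 4.80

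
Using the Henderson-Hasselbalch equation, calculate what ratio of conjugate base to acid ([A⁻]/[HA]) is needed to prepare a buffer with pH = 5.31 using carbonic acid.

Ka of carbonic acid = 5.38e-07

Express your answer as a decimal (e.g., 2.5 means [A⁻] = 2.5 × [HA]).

pKa = -log(5.38e-07) = 6.2692. pH = pKa + log([A⁻]/[HA]), so log([A⁻]/[HA]) = pH − pKa = 5.31 − 6.2692 = -0.9592. [A⁻]/[HA] = 10^(-0.9592) = 0.110

[A⁻]/[HA] = 0.110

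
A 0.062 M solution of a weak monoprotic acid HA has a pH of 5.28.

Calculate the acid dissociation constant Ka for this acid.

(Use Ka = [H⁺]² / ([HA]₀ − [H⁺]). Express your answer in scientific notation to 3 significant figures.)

[H⁺] = 10^(−pH) = 10^(−5.28) = 5.248e-06 M. For HA ⇌ H⁺ + A⁻, Ka = [H⁺][A⁻]/[HA] = [H⁺]² / ([HA]₀ − [H⁺]) = (5.248e-06)² / (0.062 − 5.248e-06) = 4.44e-10.

K_a = 4.44e-10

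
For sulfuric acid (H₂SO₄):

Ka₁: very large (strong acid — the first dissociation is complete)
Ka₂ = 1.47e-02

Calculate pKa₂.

pKa₂ = -log(Ka₂) = -log(1.47e-02) = 1.83.

pK_{a2} = 1.83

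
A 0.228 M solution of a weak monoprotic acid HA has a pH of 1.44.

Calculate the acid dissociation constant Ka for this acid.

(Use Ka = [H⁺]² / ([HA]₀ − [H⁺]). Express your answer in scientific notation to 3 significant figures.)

[H⁺] = 10^(−pH) = 10^(−1.44) = 3.631e-02 M. For HA ⇌ H⁺ + A⁻, Ka = [H⁺][A⁻]/[HA] = [H⁺]² / ([HA]₀ − [H⁺]) = (3.631e-02)² / (0.228 − 3.631e-02) = 6.88e-03.

K_a = 6.88e-03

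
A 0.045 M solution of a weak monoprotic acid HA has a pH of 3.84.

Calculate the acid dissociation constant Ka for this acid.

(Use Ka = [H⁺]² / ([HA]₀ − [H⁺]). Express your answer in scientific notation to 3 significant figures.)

[H⁺] = 10^(−pH) = 10^(−3.84) = 1.445e-04 M. For HA ⇌ H⁺ + A⁻, Ka = [H⁺][A⁻]/[HA] = [H⁺]² / ([HA]₀ − [H⁺]) = (1.445e-04)² / (0.045 − 1.445e-04) = 4.66e-07.

K_a = 4.66e-07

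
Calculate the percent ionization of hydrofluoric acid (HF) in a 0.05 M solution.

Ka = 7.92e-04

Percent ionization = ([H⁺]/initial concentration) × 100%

Using Ka equilibrium: x² + Ka×x - Ka×C = 0. Solving: [H⁺] = 5.9093e-03. Percent = (5.9093e-03/0.05) × 100

Percent ionization = 11.8%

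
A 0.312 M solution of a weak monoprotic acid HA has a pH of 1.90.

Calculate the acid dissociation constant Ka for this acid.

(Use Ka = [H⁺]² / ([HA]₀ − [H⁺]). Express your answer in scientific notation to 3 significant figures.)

[H⁺] = 10^(−pH) = 10^(−1.90) = 1.259e-02 M. For HA ⇌ H⁺ + A⁻, Ka = [H⁺][A⁻]/[HA] = [H⁺]² / ([HA]₀ − [H⁺]) = (1.259e-02)² / (0.312 − 1.259e-02) = 5.29e-04.

K_a = 5.29e-04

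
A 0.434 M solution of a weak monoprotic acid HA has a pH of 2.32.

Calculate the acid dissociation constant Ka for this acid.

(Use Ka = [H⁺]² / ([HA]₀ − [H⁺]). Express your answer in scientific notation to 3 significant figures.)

[H⁺] = 10^(−pH) = 10^(−2.32) = 4.786e-03 M. For HA ⇌ H⁺ + A⁻, Ka = [H⁺][A⁻]/[HA] = [H⁺]² / ([HA]₀ − [H⁺]) = (4.786e-03)² / (0.434 − 4.786e-03) = 5.34e-05.

K_a = 5.34e-05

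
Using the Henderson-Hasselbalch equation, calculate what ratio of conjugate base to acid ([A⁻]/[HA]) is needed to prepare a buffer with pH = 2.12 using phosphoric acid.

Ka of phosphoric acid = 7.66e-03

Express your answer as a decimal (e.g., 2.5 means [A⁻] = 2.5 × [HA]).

pKa = -log(7.66e-03) = 2.1158. pH = pKa + log([A⁻]/[HA]), so log([A⁻]/[HA]) = pH − pKa = 2.12 − 2.1158 = 0.0042. [A⁻]/[HA] = 10^(0.0042) = 1.01

[A⁻]/[HA] = 1.01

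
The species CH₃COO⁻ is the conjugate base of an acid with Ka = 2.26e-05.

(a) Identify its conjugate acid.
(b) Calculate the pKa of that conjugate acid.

(a) The conjugate acid is formed by adding one H⁺ to CH₃COO⁻, giving CH₃COOH. (b) pKa = -log(Ka) = -log(2.26e-05) = 4.65.

Conjugate acid: CH₃COOH; pK_a = 4.65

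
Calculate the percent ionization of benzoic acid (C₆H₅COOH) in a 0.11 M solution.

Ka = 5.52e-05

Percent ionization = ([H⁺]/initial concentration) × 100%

Using Ka equilibrium: x² + Ka×x - Ka×C = 0. Solving: [H⁺] = 2.4367e-03. Percent = (2.4367e-03/0.11) × 100

Percent ionization = 2.22%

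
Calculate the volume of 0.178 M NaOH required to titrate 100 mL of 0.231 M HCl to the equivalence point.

At equivalence: moles acid = moles base. moles HCl = 0.231 × 100/1000 = 0.0231 mol. V_base = moles / 0.178 × 1000 = 129.8 mL.

V_{base} = 129.8 mL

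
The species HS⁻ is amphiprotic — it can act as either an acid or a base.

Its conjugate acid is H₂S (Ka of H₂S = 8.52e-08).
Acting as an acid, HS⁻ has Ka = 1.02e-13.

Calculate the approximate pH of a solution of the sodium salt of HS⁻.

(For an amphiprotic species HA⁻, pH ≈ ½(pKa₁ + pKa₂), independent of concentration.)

pKa₁ = -log(8.52e-08) = 7.07; pKa₂ = -log(1.02e-13) = 12.99. For an amphiprotic species, pH ≈ ½(pKa₁ + pKa₂) = ½(7.07 + 12.99) = 10.03.

pH = 10.03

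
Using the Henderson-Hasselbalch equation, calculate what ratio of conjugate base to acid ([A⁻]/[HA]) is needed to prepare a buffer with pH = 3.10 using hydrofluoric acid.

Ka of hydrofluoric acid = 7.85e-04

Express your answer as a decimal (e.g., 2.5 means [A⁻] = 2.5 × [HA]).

pKa = -log(7.85e-04) = 3.1051. pH = pKa + log([A⁻]/[HA]), so log([A⁻]/[HA]) = pH − pKa = 3.10 − 3.1051 = -0.0051. [A⁻]/[HA] = 10^(-0.0051) = 0.988

[A⁻]/[HA] = 0.988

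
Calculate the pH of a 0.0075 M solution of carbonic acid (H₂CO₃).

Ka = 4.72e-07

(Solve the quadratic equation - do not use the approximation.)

x² + Ka×x - Ka×C = 0. Using quadratic formula: [H⁺] = 5.9262e-05

pH = 4.23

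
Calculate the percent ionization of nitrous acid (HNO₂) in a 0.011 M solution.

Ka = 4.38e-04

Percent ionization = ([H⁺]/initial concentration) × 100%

Using Ka equilibrium: x² + Ka×x - Ka×C = 0. Solving: [H⁺] = 1.9869e-03. Percent = (1.9869e-03/0.011) × 100

Percent ionization = 18.1%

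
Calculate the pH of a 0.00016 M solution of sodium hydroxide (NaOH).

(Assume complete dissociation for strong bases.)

[OH⁻] = 0.00016 M for strong base. pOH = -log[OH⁻] = 3.80, pH = 14 - pOH

pH = 10.20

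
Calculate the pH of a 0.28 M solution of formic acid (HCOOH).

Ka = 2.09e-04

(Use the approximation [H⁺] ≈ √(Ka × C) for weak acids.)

[H⁺] = √(Ka × C) = √(2.09e-04 × 0.28) = 7.6498e-03. pH = -log(7.6498e-03)

pH = 2.12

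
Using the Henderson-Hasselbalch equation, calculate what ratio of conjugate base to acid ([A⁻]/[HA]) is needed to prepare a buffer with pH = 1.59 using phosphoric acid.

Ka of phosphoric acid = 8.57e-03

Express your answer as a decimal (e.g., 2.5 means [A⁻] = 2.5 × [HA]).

pKa = -log(8.57e-03) = 2.0670. pH = pKa + log([A⁻]/[HA]), so log([A⁻]/[HA]) = pH − pKa = 1.59 − 2.0670 = -0.4770. [A⁻]/[HA] = 10^(-0.4770) = 0.333

[A⁻]/[HA] = 0.333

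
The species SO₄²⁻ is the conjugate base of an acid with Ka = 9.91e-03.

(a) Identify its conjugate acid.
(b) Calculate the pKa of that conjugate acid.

(a) The conjugate acid is formed by adding one H⁺ to SO₄²⁻, giving HSO₄⁻. (b) pKa = -log(Ka) = -log(9.91e-03) = 2.00.

Conjugate acid: HSO₄⁻; pK_a = 2.00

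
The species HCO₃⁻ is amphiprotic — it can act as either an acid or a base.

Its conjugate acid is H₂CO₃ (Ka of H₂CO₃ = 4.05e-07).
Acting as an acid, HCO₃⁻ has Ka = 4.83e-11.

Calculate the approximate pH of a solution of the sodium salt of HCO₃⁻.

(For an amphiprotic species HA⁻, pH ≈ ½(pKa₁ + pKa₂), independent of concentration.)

pKa₁ = -log(4.05e-07) = 6.39; pKa₂ = -log(4.83e-11) = 10.32. For an amphiprotic species, pH ≈ ½(pKa₁ + pKa₂) = ½(6.39 + 10.32) = 8.35.

pH = 8.35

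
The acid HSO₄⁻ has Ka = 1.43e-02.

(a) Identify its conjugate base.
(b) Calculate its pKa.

(a) The conjugate base is formed by removing one H⁺ from HSO₄⁻, giving SO₄²⁻. (b) pKa = -log(Ka) = -log(1.43e-02) = 1.84.

Conjugate base: SO₄²⁻; pK_a = 1.84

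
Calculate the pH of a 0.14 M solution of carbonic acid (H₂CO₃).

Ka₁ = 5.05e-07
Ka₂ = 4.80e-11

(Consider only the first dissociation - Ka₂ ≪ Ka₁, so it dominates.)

First dissociation dominates. From Ka₁ = [H⁺][HA⁻]/[H₂A], x² + Ka₁·x − Ka₁·C = 0 with C = 0.14 M and Ka₁ = 5.05e-07. Solving: [H⁺] = (−Ka₁ + √(Ka₁² + 4·Ka₁·C)) / 2 = 2.6564e-04 M. pH = -log(2.6564e-04) = 3.58.

pH = 3.58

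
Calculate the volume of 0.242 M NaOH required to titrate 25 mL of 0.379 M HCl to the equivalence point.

At equivalence: moles acid = moles base. moles HCl = 0.379 × 25/1000 = 0.009475 mol. V_base = moles / 0.242 × 1000 = 39.2 mL.

V_{base} = 39.2 mL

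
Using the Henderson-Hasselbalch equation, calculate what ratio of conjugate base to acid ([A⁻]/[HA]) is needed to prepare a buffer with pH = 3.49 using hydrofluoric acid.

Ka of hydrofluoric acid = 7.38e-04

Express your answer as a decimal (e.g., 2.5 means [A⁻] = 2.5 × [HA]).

pKa = -log(7.38e-04) = 3.1319. pH = pKa + log([A⁻]/[HA]), so log([A⁻]/[HA]) = pH − pKa = 3.49 − 3.1319 = 0.3581. [A⁻]/[HA] = 10^(0.3581) = 2.28

[A⁻]/[HA] = 2.28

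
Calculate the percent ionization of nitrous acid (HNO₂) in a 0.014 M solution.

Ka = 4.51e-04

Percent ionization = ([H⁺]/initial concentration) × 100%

Using Ka equilibrium: x² + Ka×x - Ka×C = 0. Solving: [H⁺] = 2.2974e-03. Percent = (2.2974e-03/0.014) × 100

Percent ionization = 16.4%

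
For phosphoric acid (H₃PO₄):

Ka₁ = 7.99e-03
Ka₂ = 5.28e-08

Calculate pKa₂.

pKa₂ = -log(Ka₂) = -log(5.28e-08) = 7.28.

pK_{a2} = 7.28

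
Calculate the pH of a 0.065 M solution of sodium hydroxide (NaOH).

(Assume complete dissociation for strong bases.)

[OH⁻] = 0.065 M for strong base. pOH = -log[OH⁻] = 1.19, pH = 14 - pOH

pH = 12.81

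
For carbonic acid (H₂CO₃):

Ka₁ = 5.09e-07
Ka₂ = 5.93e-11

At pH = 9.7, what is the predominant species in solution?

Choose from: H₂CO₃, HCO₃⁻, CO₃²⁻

pKa₁ = 6.29, pKa₂ = 10.23. For a polyprotic acid the predominant species crosses at each pKa: below pKa_n the protonated form dominates, above it the deprotonated form does. At pH = 9.7, the predominant species is HCO₃⁻.

HCO₃⁻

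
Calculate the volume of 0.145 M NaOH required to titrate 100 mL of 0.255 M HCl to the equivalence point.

At equivalence: moles acid = moles base. moles HCl = 0.255 × 100/1000 = 0.0255 mol. V_base = moles / 0.145 × 1000 = 175.9 mL.

V_{base} = 175.9 mL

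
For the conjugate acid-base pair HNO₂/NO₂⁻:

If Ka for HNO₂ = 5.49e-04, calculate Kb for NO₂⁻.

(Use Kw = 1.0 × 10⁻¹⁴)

For a conjugate pair Ka × Kb = Kw, so Kb = Kw/Ka = 1.0 × 10⁻¹⁴ / 5.49e-04 = 1.82e-11.

K_b = 1.82e-11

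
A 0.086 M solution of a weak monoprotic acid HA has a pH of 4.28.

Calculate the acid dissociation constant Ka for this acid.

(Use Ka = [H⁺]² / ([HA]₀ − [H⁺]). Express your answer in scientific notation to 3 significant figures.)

[H⁺] = 10^(−pH) = 10^(−4.28) = 5.248e-05 M. For HA ⇌ H⁺ + A⁻, Ka = [H⁺][A⁻]/[HA] = [H⁺]² / ([HA]₀ − [H⁺]) = (5.248e-05)² / (0.086 − 5.248e-05) = 3.20e-08.

K_a = 3.20e-08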